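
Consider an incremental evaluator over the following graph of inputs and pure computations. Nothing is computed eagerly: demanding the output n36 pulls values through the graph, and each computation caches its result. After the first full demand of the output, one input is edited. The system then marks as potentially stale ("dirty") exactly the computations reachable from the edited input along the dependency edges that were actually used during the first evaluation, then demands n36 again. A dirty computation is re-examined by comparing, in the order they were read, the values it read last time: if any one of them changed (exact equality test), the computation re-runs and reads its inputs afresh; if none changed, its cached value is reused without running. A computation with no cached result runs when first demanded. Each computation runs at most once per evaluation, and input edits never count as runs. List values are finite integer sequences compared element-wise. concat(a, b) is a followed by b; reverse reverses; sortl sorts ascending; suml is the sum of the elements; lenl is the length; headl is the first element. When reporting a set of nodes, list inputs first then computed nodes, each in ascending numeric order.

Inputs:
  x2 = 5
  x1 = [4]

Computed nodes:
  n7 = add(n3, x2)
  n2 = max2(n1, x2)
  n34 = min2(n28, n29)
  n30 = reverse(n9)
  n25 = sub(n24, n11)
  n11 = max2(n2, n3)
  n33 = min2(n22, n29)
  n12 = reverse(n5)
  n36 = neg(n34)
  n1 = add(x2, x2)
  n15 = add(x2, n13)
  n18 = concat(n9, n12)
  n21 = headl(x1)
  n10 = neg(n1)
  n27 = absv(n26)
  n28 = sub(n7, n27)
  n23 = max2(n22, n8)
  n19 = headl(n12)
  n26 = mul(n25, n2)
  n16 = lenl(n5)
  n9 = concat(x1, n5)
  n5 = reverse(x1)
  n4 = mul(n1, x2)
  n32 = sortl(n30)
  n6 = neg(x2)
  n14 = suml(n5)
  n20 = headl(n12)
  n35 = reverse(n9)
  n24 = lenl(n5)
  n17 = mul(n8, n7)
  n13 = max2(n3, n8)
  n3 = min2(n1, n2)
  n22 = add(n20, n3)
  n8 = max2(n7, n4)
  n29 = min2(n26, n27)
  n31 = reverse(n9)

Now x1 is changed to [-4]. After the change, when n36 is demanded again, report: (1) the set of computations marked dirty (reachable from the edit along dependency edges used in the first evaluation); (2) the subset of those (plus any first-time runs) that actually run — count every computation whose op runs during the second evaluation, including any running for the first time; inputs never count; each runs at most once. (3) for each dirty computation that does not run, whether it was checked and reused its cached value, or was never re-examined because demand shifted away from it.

Initial pass — values computed on the first demand:
  n1 = add(5, 5) = 10
  n2 = max2(10, 5) = 10
  n3 = min2(10, 10) = 10
  n5 = reverse([4]) = [4]
  n7 = add(10, 5) = 15
  n11 = max2(10, 10) = 10
  n24 = lenl([4]) = 1
  n25 = sub(1, 10) = -9
  n26 = mul(-9, 10) = -90
  n27 = absv(-90) = 90
  n28 = sub(15, 90) = -75
  n29 = min2(-90, 90) = -90
  n34 = min2(-75, -90) = -90
  n36 = neg(-90) = 90

Second demand — change propagation:
  n5: re-runs because x1 [4]->[-4]; new result [-4].
  n24: re-runs because n5 [4]->[-4]; new result 1 (unchanged).
  n25: re-examined; everything it read last time is the same (n24 unchanged, n11 unchanged) — cache -9 kept, no run.
  n26: re-examined; everything it read last time is the same (n25 unchanged, n2 unchanged) — cache -90 kept, no run.
  n27: re-examined; everything it read last time is the same (n26 unchanged) — cache 90 kept, no run.
  n28: re-examined; everything it read last time is the same (n7 unchanged, n27 unchanged) — cache -75 kept, no run.
  n29: re-examined; everything it read last time is the same (n26 unchanged, n27 unchanged) — cache -90 kept, no run.
  n34: re-examined; everything it read last time is the same (n28 unchanged, n29 unchanged) — cache -90 kept, no run.
  n36: re-examined; everything it read last time is the same (n34 unchanged) — cache 90 kept, no run.

The important point: n24 recomputes to an identical value, and the output ends up unchanged.

Dirty set: n5, n24, n25, n26, n27, n28, n29, n34, n36.
Run set: n5, n24 (2 run).
Re-examined without running (cache reused): n25, n26, n27, n28, n29, n34, n36.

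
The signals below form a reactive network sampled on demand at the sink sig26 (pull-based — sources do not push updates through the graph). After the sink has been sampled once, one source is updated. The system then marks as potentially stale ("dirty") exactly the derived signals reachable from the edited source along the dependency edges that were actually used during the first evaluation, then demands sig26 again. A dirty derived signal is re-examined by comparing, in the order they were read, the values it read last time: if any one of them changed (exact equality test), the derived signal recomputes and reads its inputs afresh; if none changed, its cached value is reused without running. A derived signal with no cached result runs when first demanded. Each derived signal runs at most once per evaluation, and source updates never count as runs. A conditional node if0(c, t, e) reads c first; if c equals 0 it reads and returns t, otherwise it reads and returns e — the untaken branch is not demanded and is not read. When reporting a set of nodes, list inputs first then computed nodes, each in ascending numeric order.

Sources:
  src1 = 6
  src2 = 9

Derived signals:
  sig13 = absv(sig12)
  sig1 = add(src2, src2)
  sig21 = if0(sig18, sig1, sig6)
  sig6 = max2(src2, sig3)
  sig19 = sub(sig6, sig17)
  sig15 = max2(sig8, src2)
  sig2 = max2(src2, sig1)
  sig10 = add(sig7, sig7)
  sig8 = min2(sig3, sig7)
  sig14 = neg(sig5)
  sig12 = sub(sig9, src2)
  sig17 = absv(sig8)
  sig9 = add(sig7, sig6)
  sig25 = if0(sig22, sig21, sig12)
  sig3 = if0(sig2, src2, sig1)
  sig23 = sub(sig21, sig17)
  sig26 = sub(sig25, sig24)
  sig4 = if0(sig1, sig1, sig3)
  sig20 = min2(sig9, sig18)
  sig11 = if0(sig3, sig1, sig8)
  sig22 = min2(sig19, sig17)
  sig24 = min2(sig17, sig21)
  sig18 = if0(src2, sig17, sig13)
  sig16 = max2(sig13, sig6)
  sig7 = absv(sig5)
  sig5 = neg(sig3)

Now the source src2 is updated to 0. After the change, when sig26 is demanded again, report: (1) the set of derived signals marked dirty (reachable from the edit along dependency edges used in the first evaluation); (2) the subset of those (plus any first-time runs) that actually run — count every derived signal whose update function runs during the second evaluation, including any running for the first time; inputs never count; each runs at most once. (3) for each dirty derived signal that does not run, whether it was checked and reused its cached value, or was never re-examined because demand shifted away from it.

Dirty set: sig1, sig2, sig3, sig5, sig6, sig7, sig8, sig9, sig12, sig13, sig17, sig18, sig19, sig21, sig22, sig24, sig25, sig26.
Run set: sig1, sig2, sig3, sig5, sig6, sig7, sig8, sig17, sig18, sig19, sig21, sig22, sig24, sig25, sig26 (15 run).
Left stale — demand moved off them: sig9, sig12, sig13.
The important point: the flipped condition redirects demand; sig9, sig12, sig13 are left stale, never re-checked.

Initial pass — values computed on the first demand:
  sig1 = add(9, 9) = 18
  sig2 = max2(9, 18) = 18
  sig3 = if0(sig2=18 -> else branch sig1) = 18
  sig5 = neg(18) = -18
  sig6 = max2(9, 18) = 18
  sig7 = absv(-18) = 18
  sig8 = min2(18, 18) = 18
  sig9 = add(18, 18) = 36
  sig12 = sub(36, 9) = 27
  sig13 = absv(27) = 27
  sig17 = absv(18) = 18
  sig18 = if0(src2=9 -> else branch sig13) = 27
  sig19 = sub(18, 18) = 0
  sig21 = if0(sig18=27 -> else branch sig6) = 18
  sig22 = min2(0, 18) = 0
  sig24 = min2(18, 18) = 18
  sig25 = if0(sig22=0 -> then branch sig21) = 18
  sig26 = sub(18, 18) = 0

Second demand — change propagation:
  sig1: re-runs because src2 9->0; src2 9->0; new result 0.
  sig2: re-runs because src2 9->0; sig1 18->0; new result 0.
  sig3: re-runs because sig2 18->0; sig1 18->0; new result 0.
  sig5: re-runs because sig3 18->0; new result 0.
  sig6: re-runs because src2 9->0; sig3 18->0; new result 0.
  sig7: re-runs because sig5 -18->0; new result 0.
  sig8: re-runs because sig3 18->0; sig7 18->0; new result 0.
  sig9: dirty yet unreached — the second evaluation never asks for it.
  sig12: dirty yet unreached — the second evaluation never asks for it.
  sig13: dirty yet unreached — the second evaluation never asks for it.
  sig17: re-runs because sig8 18->0; new result 0.
  sig18: re-runs because src2 9->0; new result 0.
  sig19: re-runs because sig6 18->0; sig17 18->0; new result 0 (unchanged).
  sig21: re-runs because sig18 27->0; sig6 18->0; new result 0.
  sig22: re-runs because sig17 18->0; new result 0 (unchanged).
  sig24: re-runs because sig17 18->0; sig21 18->0; new result 0.
  sig25: re-runs because sig21 18->0; new result 0.
  sig26: re-runs because sig25 18->0; sig24 18->0; new result 0 (unchanged).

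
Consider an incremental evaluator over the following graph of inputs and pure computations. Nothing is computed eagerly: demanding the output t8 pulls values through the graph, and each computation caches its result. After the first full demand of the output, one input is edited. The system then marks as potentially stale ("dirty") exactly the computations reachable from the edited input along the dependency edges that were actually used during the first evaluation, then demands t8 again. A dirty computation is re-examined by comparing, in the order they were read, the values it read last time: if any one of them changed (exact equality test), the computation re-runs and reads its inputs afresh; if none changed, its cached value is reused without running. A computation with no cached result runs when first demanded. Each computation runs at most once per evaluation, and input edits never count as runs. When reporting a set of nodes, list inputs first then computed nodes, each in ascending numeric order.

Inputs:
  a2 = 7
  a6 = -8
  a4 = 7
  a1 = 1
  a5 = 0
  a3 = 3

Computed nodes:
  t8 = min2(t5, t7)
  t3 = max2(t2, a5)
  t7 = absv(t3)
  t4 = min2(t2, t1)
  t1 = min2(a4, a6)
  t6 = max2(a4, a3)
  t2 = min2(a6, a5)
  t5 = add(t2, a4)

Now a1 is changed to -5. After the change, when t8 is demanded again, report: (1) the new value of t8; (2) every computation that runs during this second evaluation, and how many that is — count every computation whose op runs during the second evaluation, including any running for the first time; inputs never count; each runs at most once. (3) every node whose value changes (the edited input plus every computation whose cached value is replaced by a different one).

t8 now evaluates to -1.
Run set: none (0 run).
Changed values: a1.
The important point: nothing the output needs ever reads a1, so the edit is invisible to it.

Initial pass — values computed on the first demand:
  t2 = min2(-8, 0) = -8
  t3 = max2(-8, 0) = 0
  t5 = add(-8, 7) = -1
  t7 = absv(0) = 0
  t8 = min2(-1, 0) = -1

Second demand — change propagation:
  no demanded computation ever read a1, so the edit dirties nothing and nothing runs.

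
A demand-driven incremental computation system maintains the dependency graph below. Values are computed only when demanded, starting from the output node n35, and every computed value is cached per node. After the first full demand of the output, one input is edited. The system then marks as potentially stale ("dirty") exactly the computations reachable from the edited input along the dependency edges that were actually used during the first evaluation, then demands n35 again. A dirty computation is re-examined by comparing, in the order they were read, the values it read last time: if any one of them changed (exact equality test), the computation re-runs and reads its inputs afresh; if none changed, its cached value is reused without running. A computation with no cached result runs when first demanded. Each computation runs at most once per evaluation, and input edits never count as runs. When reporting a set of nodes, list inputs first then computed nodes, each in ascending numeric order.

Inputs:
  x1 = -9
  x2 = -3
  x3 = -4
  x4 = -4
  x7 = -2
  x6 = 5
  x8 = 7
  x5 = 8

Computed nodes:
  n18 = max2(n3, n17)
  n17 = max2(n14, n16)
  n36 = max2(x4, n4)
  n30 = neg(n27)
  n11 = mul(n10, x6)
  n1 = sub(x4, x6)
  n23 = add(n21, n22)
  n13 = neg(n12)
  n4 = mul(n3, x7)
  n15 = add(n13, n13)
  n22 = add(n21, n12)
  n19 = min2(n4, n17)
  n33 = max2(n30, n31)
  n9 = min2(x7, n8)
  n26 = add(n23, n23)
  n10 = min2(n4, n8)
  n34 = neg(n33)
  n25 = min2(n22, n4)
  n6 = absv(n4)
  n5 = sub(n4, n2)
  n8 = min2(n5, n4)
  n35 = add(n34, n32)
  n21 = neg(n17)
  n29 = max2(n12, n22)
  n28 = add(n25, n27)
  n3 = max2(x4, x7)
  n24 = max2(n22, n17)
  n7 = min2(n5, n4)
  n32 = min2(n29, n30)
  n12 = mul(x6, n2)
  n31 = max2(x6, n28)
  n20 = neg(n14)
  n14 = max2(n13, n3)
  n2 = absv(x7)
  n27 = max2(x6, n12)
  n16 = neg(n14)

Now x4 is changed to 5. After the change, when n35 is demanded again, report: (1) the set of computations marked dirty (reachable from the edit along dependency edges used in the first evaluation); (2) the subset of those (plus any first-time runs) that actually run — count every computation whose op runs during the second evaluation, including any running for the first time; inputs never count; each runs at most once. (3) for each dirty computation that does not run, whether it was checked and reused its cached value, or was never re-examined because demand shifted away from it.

Marked dirty: n3, n4, n14, n16, n17, n21, n22, n25, n28, n29, n31, n32, n33, n34, n35.
Computations that run: n3, n4, n14, n16, n17, n21, n22, n25, n28, n29, n31, n33, n34, n35 — 14 in total.
Checked but reused from cache: n32.
Key observation: the cutoff stops propagation at n32 — its inputs' values are unchanged, so it reuses its cache.

First evaluation (everything demanded from the output):
  n2 = absv(-2) = 2
  n3 = max2(-4, -2) = -2
  n4 = mul(-2, -2) = 4
  n12 = mul(5, 2) = 10
  n13 = neg(10) = -10
  n14 = max2(-10, -2) = -2
  n16 = neg(-2) = 2
  n17 = max2(-2, 2) = 2
  n21 = neg(2) = -2
  n22 = add(-2, 10) = 8
  n25 = min2(8, 4) = 4
  n27 = max2(5, 10) = 10
  n28 = add(4, 10) = 14
  n29 = max2(10, 8) = 10
  n30 = neg(10) = -10
  n31 = max2(5, 14) = 14
  n32 = min2(10, -10) = -10
  n33 = max2(-10, 14) = 14
  n34 = neg(14) = -14
  n35 = add(-14, -10) = -24

Propagation after the edit:
  n3: runs — x4 -4->5; result 5.
  n4: runs — n3 -2->5; result -10.
  n14: runs — n3 -2->5; result 5.
  n16: runs — n14 -2->5; result -5.
  n17: runs — n14 -2->5; n16 2->-5; result 5.
  n21: runs — n17 2->5; result -5.
  n22: runs — n21 -2->-5; result 5.
  n25: runs — n22 8->5; n4 4->-10; result -10.
  n28: runs — n25 4->-10; result 0.
  n29: runs — n22 8->5; result 10 (same value as before).
  n31: runs — n28 14->0; result 5.
  n32: checked — values it read are unchanged (n29 unchanged, n30 unchanged); reused cached -10 without running.
  n33: runs — n31 14->5; result 5.
  n34: runs — n33 14->5; result -5.
  n35: runs — n34 -14->-5; result -15.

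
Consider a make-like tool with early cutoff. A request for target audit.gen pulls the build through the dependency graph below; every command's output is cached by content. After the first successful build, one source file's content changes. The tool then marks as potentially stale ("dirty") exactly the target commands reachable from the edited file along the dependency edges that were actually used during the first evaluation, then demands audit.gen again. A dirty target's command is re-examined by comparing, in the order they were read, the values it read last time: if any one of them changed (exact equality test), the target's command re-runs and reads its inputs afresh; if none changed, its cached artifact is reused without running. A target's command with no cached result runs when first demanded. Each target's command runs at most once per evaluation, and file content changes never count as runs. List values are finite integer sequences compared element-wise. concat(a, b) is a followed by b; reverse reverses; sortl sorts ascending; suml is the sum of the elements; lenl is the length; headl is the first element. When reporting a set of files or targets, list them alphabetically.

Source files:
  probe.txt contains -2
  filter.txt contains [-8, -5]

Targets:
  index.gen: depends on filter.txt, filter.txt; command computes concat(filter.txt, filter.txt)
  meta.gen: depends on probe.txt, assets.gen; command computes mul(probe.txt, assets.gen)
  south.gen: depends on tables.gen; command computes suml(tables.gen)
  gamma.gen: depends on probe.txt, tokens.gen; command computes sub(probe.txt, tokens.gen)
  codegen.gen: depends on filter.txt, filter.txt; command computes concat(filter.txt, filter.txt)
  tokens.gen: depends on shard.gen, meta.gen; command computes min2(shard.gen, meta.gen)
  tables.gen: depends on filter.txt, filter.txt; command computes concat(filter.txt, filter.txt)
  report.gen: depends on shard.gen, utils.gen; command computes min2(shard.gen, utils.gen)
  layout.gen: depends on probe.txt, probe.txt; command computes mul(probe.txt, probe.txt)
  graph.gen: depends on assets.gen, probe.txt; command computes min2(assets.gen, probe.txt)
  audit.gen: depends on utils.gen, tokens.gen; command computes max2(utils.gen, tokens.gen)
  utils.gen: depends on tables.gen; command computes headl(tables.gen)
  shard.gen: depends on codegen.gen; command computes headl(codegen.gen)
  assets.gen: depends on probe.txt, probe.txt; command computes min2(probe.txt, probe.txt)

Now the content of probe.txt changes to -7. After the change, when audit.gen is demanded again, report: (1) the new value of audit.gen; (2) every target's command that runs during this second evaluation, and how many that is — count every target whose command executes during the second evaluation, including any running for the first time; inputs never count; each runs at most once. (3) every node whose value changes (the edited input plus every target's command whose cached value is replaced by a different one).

Demanding audit.gen again yields -8.
3 target commands run: assets.gen, meta.gen, tokens.gen.
The nodes whose values change: assets.gen, meta.gen, probe.txt.
Note the absorption at tokens.gen: it re-runs yet its value is the same, leaving the output's value untouched.

First demand of the output computes:
  assets.gen = min2(-2, -2) = -2
  codegen.gen = concat([-8, -5], [-8, -5]) = [-8, -5, -8, -5]
  meta.gen = mul(-2, -2) = 4
  shard.gen = headl([-8, -5, -8, -5]) = -8
  tables.gen = concat([-8, -5], [-8, -5]) = [-8, -5, -8, -5]
  tokens.gen = min2(-8, 4) = -8
  utils.gen = headl([-8, -5, -8, -5]) = -8
  audit.gen = max2(-8, -8) = -8

After the edit, cleaning proceeds:
  assets.gen: a read changed (probe.txt -2->-7; probe.txt -2->-7) — executes, giving -7.
  meta.gen: a read changed (probe.txt -2->-7; assets.gen -2->-7) — executes, giving 49.
  tokens.gen: a read changed (meta.gen 4->49) — executes, giving -8 — identical to its old value.
  audit.gen: dirty, but its reads are unchanged (utils.gen unchanged, tokens.gen unchanged); cached -8 stands.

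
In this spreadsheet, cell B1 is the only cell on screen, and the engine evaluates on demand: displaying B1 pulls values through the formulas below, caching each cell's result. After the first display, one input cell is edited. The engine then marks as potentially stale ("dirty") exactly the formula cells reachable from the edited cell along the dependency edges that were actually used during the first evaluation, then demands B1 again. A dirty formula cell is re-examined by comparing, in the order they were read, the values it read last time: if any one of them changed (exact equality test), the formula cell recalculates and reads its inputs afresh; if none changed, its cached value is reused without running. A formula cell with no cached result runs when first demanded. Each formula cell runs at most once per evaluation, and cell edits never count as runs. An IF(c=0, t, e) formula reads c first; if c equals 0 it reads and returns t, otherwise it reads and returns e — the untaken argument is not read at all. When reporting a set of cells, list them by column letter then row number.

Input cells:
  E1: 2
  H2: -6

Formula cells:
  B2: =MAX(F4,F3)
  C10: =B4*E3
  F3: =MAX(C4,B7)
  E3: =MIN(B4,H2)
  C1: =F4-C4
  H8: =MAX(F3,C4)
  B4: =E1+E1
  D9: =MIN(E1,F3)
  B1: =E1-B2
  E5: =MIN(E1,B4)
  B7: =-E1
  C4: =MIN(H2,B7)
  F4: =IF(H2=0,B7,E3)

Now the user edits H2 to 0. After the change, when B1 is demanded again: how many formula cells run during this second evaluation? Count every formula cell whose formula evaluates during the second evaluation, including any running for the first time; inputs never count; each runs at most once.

Initial pass — values computed on the first demand:
  B4 = 2 + 2 = 4
  B7 = -(2) = -2
  C4 = MIN(-6, -2) = -6
  E3 = MIN(4, -6) = -6
  F3 = MAX(-6, -2) = -2
  F4 = IF(H2=0: H2=-6 -> else branch E3) = -6
  B2 = MAX(-6, -2) = -2
  B1 = 2 - -2 = 4

Second demand — change propagation:
  C4: re-runs because H2 -6->0; new result -2.
  E3: dirty yet unreached — the second evaluation never asks for it.
  F3: re-runs because C4 -6->-2; new result -2 (unchanged).
  F4: re-runs because H2 -6->0; new result -2.
  B2: re-runs because F4 -6->-2; new result -2 (unchanged).
  B1: re-examined; everything it read last time is the same (E1 unchanged, B2 unchanged) — cache 4 kept, no run.

The important point: the flipped condition redirects demand; E3 is left stale, never re-checked.

Run set: B2, C4, F3, F4 (4 run).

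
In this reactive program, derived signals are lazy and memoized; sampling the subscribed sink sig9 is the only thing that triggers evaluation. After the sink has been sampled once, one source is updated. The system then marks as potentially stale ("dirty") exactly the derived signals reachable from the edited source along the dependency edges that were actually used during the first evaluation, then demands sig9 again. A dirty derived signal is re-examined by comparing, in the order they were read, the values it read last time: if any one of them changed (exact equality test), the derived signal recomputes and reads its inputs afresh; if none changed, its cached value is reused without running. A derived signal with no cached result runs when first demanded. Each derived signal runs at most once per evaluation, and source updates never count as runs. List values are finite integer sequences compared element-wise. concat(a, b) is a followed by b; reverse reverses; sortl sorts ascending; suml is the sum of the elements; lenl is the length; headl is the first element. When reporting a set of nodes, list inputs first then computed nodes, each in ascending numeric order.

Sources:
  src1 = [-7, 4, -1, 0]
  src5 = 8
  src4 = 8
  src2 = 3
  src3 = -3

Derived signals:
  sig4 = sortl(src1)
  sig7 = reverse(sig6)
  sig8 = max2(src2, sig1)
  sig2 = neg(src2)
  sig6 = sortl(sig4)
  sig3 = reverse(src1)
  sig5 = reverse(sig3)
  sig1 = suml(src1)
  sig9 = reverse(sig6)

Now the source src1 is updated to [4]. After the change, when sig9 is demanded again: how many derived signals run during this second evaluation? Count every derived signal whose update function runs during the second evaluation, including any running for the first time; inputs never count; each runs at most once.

First demand of the output computes:
  sig4 = sortl([-7, 4, -1, 0]) = [-7, -1, 0, 4]
  sig6 = sortl([-7, -1, 0, 4]) = [-7, -1, 0, 4]
  sig9 = reverse([-7, -1, 0, 4]) = [4, 0, -1, -7]

After the edit, cleaning proceeds:
  sig4: a read changed (src1 [-7, 4, -1, 0]->[4]) — executes, giving [4].
  sig6: a read changed (sig4 [-7, -1, 0, 4]->[4]) — executes, giving [4].
  sig9: a read changed (sig6 [-7, -1, 0, 4]->[4]) — executes, giving [4].

3 derived signals run: sig4, sig6, sig9.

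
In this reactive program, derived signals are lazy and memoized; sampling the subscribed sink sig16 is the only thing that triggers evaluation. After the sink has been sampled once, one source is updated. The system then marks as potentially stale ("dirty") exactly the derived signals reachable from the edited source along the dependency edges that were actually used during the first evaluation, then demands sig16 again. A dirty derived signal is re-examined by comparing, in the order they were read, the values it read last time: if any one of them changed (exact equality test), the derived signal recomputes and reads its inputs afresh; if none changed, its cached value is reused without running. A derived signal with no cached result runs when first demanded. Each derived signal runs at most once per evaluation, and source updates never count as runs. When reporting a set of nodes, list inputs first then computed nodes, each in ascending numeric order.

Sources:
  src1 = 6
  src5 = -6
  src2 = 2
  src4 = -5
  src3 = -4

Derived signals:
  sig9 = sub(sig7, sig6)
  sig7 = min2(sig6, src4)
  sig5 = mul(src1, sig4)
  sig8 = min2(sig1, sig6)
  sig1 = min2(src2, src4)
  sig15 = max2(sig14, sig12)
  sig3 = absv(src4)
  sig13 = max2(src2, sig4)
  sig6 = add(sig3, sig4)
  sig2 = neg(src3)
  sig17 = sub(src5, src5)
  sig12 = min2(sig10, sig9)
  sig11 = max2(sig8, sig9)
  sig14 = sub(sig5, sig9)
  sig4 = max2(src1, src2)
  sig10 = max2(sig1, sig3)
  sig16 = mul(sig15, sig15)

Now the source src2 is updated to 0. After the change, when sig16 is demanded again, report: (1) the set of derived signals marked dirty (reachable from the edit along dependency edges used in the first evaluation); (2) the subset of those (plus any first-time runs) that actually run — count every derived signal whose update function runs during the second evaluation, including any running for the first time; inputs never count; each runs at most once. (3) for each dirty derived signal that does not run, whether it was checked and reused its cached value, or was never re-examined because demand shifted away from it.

The edit dirties: sig1, sig4, sig5, sig6, sig7, sig9, sig10, sig12, sig14, sig15, sig16.
2 derived signals run: sig1, sig4.
Cache hits after checking: sig5, sig6, sig7, sig9, sig10, sig12, sig14, sig15, sig16.
Note where the cutoff bites: sig5 is checked, finds nothing changed, and keeps its cache.

First demand of the output computes:
  sig1 = min2(2, -5) = -5
  sig3 = absv(-5) = 5
  sig4 = max2(6, 2) = 6
  sig5 = mul(6, 6) = 36
  sig6 = add(5, 6) = 11
  sig7 = min2(11, -5) = -5
  sig9 = sub(-5, 11) = -16
  sig10 = max2(-5, 5) = 5
  sig12 = min2(5, -16) = -16
  sig14 = sub(36, -16) = 52
  sig15 = max2(52, -16) = 52
  sig16 = mul(52, 52) = 2704

After the edit, cleaning proceeds:
  sig1: a read changed (src2 2->0) — executes, giving -5 — identical to its old value.
  sig4: a read changed (src2 2->0) — executes, giving 6 — identical to its old value.
  sig5: dirty, but its reads are unchanged (src1 unchanged, sig4 unchanged); cached 36 stands.
  sig6: dirty, but its reads are unchanged (sig3 unchanged, sig4 unchanged); cached 11 stands.
  sig7: dirty, but its reads are unchanged (sig6 unchanged, src4 unchanged); cached -5 stands.
  sig9: dirty, but its reads are unchanged (sig7 unchanged, sig6 unchanged); cached -16 stands.
  sig10: dirty, but its reads are unchanged (sig1 unchanged, sig3 unchanged); cached 5 stands.
  sig12: dirty, but its reads are unchanged (sig10 unchanged, sig9 unchanged); cached -16 stands.
  sig14: dirty, but its reads are unchanged (sig5 unchanged, sig9 unchanged); cached 52 stands.
  sig15: dirty, but its reads are unchanged (sig14 unchanged, sig12 unchanged); cached 52 stands.
  sig16: dirty, but its reads are unchanged (sig15 unchanged, sig15 unchanged); cached 2704 stands.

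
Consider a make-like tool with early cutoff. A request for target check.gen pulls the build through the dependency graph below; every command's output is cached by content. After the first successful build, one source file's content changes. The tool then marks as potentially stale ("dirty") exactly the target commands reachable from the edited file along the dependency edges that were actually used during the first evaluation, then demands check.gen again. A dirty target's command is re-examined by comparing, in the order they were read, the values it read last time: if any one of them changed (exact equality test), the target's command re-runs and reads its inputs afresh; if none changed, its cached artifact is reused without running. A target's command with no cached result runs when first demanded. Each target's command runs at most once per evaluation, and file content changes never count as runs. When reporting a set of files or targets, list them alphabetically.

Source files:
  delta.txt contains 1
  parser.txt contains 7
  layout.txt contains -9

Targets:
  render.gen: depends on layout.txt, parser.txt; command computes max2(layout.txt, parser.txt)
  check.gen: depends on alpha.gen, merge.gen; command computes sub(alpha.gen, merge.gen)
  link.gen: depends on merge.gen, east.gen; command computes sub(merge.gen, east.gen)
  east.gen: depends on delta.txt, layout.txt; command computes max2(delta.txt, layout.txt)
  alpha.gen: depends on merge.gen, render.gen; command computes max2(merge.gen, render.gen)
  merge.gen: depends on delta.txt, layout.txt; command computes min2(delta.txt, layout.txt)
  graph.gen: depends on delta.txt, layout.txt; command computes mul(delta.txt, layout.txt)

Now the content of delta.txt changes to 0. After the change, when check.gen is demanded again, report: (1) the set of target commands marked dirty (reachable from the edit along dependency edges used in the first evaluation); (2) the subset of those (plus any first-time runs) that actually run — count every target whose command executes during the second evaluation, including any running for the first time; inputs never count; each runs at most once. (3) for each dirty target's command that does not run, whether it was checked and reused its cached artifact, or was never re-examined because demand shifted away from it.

The edit dirties: alpha.gen, check.gen, merge.gen.
1 target commands run: merge.gen.
Cache hits after checking: alpha.gen, check.gen.
Note the absorption at merge.gen: it re-runs yet its value is the same, leaving the output's value untouched.

First demand of the output computes:
  merge.gen = min2(1, -9) = -9
  render.gen = max2(-9, 7) = 7
  alpha.gen = max2(-9, 7) = 7
  check.gen = sub(7, -9) = 16

After the edit, cleaning proceeds:
  merge.gen: a read changed (delta.txt 1->0) — executes, giving -9 — identical to its old value.
  alpha.gen: dirty, but its reads are unchanged (merge.gen unchanged, render.gen unchanged); cached 7 stands.
  check.gen: dirty, but its reads are unchanged (alpha.gen unchanged, merge.gen unchanged); cached 16 stands.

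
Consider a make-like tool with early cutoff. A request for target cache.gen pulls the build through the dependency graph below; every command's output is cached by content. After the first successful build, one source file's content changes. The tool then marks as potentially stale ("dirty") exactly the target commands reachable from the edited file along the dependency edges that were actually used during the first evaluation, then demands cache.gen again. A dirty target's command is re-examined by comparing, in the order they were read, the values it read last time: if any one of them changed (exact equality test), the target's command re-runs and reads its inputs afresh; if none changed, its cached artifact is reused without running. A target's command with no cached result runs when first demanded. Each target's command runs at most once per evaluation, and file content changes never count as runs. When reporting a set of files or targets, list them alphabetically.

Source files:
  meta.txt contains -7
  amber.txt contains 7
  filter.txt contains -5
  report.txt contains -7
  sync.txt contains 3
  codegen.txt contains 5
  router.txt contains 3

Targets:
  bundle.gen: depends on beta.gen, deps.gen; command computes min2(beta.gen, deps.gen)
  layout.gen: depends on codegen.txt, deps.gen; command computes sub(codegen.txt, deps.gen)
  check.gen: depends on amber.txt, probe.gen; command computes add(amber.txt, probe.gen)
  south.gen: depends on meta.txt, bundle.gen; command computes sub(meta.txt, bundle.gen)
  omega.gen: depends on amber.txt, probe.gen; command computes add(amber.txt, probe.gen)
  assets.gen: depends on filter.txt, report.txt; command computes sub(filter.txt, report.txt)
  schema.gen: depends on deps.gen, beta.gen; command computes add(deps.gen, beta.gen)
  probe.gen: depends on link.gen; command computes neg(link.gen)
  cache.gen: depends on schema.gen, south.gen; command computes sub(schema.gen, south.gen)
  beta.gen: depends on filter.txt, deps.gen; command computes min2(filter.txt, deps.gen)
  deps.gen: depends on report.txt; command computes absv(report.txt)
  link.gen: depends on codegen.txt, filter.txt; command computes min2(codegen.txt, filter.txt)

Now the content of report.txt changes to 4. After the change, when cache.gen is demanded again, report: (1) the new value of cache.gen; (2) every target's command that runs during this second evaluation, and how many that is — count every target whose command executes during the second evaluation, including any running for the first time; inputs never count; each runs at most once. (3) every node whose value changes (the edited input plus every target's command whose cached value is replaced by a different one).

Demanding cache.gen again yields 1.
5 target commands run: beta.gen, bundle.gen, cache.gen, deps.gen, schema.gen.
The nodes whose values change: cache.gen, deps.gen, report.txt, schema.gen.
Note where the cutoff bites: south.gen is checked, finds nothing changed, and keeps its cache.

First demand of the output computes:
  deps.gen = absv(-7) = 7
  beta.gen = min2(-5, 7) = -5
  bundle.gen = min2(-5, 7) = -5
  schema.gen = add(7, -5) = 2
  south.gen = sub(-7, -5) = -2
  cache.gen = sub(2, -2) = 4

After the edit, cleaning proceeds:
  deps.gen: a read changed (report.txt -7->4) — executes, giving 4.
  beta.gen: a read changed (deps.gen 7->4) — executes, giving -5 — identical to its old value.
  bundle.gen: a read changed (deps.gen 7->4) — executes, giving -5 — identical to its old value.
  schema.gen: a read changed (deps.gen 7->4) — executes, giving -1.
  south.gen: dirty, but its reads are unchanged (meta.txt unchanged, bundle.gen unchanged); cached -2 stands.
  cache.gen: a read changed (schema.gen 2->-1) — executes, giving 1.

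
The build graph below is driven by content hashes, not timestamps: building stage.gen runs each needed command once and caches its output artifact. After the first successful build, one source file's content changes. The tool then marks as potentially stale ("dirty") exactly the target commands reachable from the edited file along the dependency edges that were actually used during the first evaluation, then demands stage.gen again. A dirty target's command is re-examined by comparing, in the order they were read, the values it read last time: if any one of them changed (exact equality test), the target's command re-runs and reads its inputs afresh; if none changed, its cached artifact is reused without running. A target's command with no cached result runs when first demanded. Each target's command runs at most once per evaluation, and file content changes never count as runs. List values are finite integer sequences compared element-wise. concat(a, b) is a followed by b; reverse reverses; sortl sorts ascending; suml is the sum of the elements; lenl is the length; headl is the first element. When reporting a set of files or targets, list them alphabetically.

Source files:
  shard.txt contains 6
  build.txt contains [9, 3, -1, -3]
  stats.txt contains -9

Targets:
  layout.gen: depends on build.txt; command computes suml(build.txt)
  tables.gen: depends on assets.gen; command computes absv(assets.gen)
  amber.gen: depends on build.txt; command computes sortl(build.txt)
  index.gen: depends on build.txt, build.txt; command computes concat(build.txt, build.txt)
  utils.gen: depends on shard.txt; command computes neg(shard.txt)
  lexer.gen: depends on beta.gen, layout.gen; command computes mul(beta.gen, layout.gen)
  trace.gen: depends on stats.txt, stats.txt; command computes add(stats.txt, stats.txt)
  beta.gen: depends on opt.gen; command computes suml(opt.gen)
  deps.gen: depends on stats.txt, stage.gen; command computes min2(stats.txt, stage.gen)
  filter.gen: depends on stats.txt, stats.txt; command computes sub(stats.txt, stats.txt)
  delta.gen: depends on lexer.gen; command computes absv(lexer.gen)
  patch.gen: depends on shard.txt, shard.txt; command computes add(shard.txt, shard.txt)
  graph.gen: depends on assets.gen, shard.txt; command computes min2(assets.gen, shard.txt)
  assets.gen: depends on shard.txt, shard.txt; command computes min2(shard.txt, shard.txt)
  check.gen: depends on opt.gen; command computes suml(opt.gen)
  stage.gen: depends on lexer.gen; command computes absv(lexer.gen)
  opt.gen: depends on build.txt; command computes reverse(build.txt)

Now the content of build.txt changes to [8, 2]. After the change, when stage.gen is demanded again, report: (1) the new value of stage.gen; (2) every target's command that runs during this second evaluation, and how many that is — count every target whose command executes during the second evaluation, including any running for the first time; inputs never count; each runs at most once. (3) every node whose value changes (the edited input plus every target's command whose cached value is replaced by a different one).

stage.gen now evaluates to 100.
Run set: beta.gen, layout.gen, lexer.gen, opt.gen, stage.gen (5 run).
Changed values: beta.gen, build.txt, layout.gen, lexer.gen, opt.gen, stage.gen.

Initial pass — values computed on the first demand:
  layout.gen = suml([9, 3, -1, -3]) = 8
  opt.gen = reverse([9, 3, -1, -3]) = [-3, -1, 3, 9]
  beta.gen = suml([-3, -1, 3, 9]) = 8
  lexer.gen = mul(8, 8) = 64
  stage.gen = absv(64) = 64

Second demand — change propagation:
  layout.gen: re-runs because build.txt [9, 3, -1, -3]->[8, 2]; new result 10.
  opt.gen: re-runs because build.txt [9, 3, -1, -3]->[8, 2]; new result [2, 8].
  beta.gen: re-runs because opt.gen [-3, -1, 3, 9]->[2, 8]; new result 10.
  lexer.gen: re-runs because beta.gen 8->10; layout.gen 8->10; new result 100.
  stage.gen: re-runs because lexer.gen 64->100; new result 100.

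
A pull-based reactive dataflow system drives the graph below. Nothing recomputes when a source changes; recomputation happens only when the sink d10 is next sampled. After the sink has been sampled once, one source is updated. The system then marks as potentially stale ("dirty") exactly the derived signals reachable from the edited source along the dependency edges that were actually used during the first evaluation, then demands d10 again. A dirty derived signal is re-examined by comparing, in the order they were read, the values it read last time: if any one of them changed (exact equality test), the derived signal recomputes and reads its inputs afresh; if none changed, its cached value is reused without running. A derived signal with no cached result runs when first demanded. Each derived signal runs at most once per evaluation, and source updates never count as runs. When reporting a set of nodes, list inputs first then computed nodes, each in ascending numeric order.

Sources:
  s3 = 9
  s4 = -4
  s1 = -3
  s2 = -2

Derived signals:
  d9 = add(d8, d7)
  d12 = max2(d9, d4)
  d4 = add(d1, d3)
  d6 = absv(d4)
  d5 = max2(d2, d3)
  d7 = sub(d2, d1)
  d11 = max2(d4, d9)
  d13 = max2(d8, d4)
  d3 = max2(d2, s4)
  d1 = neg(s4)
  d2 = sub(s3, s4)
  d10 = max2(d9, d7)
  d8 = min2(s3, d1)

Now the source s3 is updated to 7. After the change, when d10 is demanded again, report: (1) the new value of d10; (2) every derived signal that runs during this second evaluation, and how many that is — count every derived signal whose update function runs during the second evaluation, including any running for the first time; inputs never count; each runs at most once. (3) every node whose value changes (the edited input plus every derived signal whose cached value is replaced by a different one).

First evaluation (everything demanded from the output):
  d1 = neg(-4) = 4
  d2 = sub(9, -4) = 13
  d7 = sub(13, 4) = 9
  d8 = min2(9, 4) = 4
  d9 = add(4, 9) = 13
  d10 = max2(13, 9) = 13

Propagation after the edit:
  d2: runs — s3 9->7; result 11.
  d7: runs — d2 13->11; result 7.
  d8: runs — s3 9->7; result 4 (same value as before).
  d9: runs — d7 9->7; result 11.
  d10: runs — d9 13->11; d7 9->7; result 11.

New value of d10: 11.
Derived signals that run: d2, d7, d8, d9, d10 — 5 in total.
Values that change: s3, d2, d7, d9, d10.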